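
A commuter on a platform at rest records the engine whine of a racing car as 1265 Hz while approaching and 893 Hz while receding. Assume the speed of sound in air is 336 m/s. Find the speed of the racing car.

58 m/s

f₁/f₂ = (v + v_s)/(v − v_s), so v_s = v · (f₁ − f₂)/(f₁ + f₂).
v_s = 336 × (1265 − 893)/(1265 + 893) = 336 × 372/2158 ≈ 58 m/s.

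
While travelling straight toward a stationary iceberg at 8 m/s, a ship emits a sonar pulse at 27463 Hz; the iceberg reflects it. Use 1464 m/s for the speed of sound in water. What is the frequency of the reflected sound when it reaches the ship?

The iceberg receives the sound from a moving source: f₁ = f₀ · v/(v − v_e) = 27463 × 1464/1456 ≈ 27614 Hz.
On the return leg the ship is a moving observer: f₂ = f₁ · (v + v_e)/v = 27614 × 1472/1464 ≈ 27765 Hz.
Equivalently f₂ = f₀ · (v + v_e)/(v − v_e).

27765 Hz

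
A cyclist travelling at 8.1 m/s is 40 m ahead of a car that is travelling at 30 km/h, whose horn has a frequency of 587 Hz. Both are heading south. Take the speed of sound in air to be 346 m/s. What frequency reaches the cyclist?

587 Hz

30 km/h = 8.333 m/s.
The cyclist is ahead, so the car is moving toward it while the cyclist is moving away from the car.
General Doppler shift: f' = f · (v − v_o)/(v − v_s).
f' = 587 × (346 − 8.1)/(346 − 8.333) = 587 × 337.9/337.67 ≈ 587 Hz.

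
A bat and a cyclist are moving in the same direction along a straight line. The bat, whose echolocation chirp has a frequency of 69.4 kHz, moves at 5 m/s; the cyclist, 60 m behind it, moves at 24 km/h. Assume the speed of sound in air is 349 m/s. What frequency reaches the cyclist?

24 km/h = 6.667 m/s.
The cyclist is behind, so the bat is moving away from it while the cyclist is moving toward the bat.
General Doppler shift: f' = f · (v + v_o)/(v + v_s).
f' = 69.4 × (349 + 6.667)/(349 + 5) = 69.4 × 355.67/354 ≈ 69.7 kHz.

69.7 kHz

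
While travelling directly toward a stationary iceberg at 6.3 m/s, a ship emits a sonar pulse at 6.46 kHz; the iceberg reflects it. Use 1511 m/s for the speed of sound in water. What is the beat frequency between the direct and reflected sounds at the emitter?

54.1 Hz

The iceberg receives the sound from a moving source: f₁ = f₀ · v/(v − v_e) = 6.46 × 1511/1504.7 ≈ 6.4870 kHz.
On the return leg the ship is a moving observer: f₂ = f₁ · (v + v_e)/v = 6.4870 × 1517.3/1511 ≈ 6.5141 kHz.
Equivalently f₂ = f₀ · (v + v_e)/(v − v_e).
Beat against the emitted tone (with f₀ = 6460 Hz): |f₂ − f₀| = 2v_e·f₀/(v − v_e) = 2 × 6.3 × 6460/1504.7 ≈ 54.1 Hz.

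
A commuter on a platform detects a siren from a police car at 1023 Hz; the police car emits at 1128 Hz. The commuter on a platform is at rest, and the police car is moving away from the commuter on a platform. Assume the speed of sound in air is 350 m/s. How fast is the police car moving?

36 m/s

f' = f · v/(v + v_s) ⇒ v_s = v · |1 − f/f'|.
v_s = 350 × |1 − 1128/1023| = 350 × 0.1026 ≈ 36 m/s.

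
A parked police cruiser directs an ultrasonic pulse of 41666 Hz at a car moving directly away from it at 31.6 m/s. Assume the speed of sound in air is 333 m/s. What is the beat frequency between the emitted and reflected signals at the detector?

7222 Hz

At the car (a moving observer), f₁ = f₀ · (v − u)/v = 41666 × 301.4/333 ≈ 37712 Hz.
The reflection then acts as a moving source: f₂ = f₁ · v/(v + u) ≈ 34444 Hz.
Beat frequency: |f₂ − f₀| = 2u·f₀/(v + u) = 2 × 31.6 × 41666/364.6 ≈ 7222 Hz.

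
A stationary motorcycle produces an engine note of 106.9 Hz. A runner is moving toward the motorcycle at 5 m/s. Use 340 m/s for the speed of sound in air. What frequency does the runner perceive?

108 Hz

Moving observer, stationary source: f' = f · (v + v_o)/v.
f' = 106.9 × (340 + 5)/340 = 106.9 × 345/340 ≈ 108 Hz.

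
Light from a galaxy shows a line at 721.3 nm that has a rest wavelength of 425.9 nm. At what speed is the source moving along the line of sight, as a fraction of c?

0.483

λ'/λ₀ = 1.6936 > 1 (redshift), so the source is receding.
λ'/λ₀ = √((1 + β)/(1 − β)) for a receding source ⇒ β = (r² − 1)/(r² + 1) with r = λ'/λ₀.
β = (2.8682 − 1)/(2.8682 + 1) ≈ 0.483.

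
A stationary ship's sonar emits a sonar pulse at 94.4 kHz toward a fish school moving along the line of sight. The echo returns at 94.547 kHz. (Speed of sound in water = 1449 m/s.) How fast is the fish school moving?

Double Doppler shift off a moving reflector: f₂ = f₀ · (v + u)/(v − u) (u > 0 toward emitter).
Rearranging, u = v · (f₂ − f₀)/(f₂ + f₀) = 1449 × 0.147/188.947 ≈ 1.13 m/s.
So the fish school is moving at 1.13 m/s toward the emitter.

1.13 m/s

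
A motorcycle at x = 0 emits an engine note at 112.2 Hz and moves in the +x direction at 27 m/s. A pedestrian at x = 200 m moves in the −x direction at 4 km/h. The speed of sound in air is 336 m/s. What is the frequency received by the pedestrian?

4 km/h = 1.111 m/s.
The observer lies on the +x side, so the source is heading toward the observer and the observer is heading toward the source.
With source approaching and observer approaching, f' = f · (v + v_o)/(v − v_s).
f' = 112.2 × (336 + 1.111)/(336 − 27) = 112.2 × 337.11/309 ≈ 122 Hz.

122 Hz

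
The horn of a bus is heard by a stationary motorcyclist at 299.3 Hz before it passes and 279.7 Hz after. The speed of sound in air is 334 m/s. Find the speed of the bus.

11.3 m/s

f₁/f₂ = (v + v_s)/(v − v_s), so v_s = v · (f₁ − f₂)/(f₁ + f₂).
v_s = 334 × (299.3 − 279.7)/(299.3 + 279.7) = 334 × 19.6/579.0 ≈ 11.3 m/s.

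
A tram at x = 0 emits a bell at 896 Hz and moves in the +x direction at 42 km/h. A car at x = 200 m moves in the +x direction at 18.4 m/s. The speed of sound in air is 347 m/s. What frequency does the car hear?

42 km/h = 11.67 m/s.
The observer lies on the +x side, so the source is heading toward the observer and the observer is heading away from the source.
Both move, so f' = f · (v − v_o)/(v − v_s).
f' = 896 × (347 − 18.4)/(347 − 11.67) = 896 × 328.6/335.33 ≈ 878 Hz.

878 Hz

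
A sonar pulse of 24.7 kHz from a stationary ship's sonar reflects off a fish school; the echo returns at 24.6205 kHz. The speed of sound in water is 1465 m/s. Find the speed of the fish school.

2.36 m/s

Double Doppler shift off a moving reflector: f₂ = f₀ · (v + u)/(v − u) (u > 0 toward emitter).
Rearranging, u = v · (f₂ − f₀)/(f₂ + f₀) = 1465 × -0.0795/49.3205 ≈ -2.36 m/s.
So the fish school is moving at 2.36 m/s away from the emitter.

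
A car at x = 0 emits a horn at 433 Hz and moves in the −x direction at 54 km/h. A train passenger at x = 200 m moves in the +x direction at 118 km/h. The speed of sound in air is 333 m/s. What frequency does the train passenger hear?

54 km/h = 15 m/s; 118 km/h = 32.78 m/s.
The observer lies on the +x side, so the source is heading away from the observer and the observer is heading away from the source.
General Doppler shift: f' = f · (v − v_o)/(v + v_s).
f' = 433 × (333 − 32.78)/(333 + 15) = 433 × 300.22/348 ≈ 374 Hz.

374 Hz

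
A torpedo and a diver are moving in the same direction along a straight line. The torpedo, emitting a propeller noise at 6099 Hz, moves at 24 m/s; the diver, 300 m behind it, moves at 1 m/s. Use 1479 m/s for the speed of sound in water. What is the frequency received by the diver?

The diver is behind, so the torpedo is moving away from it while the diver is moving toward the torpedo.
Both move, so f' = f · (v + v_o)/(v + v_s).
f' = 6099 × (1479 + 1)/(1479 + 24) = 6099 × 1480/1503 ≈ 6006 Hz.

6006 Hz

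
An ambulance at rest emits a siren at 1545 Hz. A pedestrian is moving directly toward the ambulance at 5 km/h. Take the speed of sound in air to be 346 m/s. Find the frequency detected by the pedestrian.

5 km/h = 1.389 m/s.
Only the observer moves, toward the source, so f' = f · (v + v_o)/v.
f' = 1545 × (346 + 1.389)/346 = 1545 × 347.39/346 ≈ 1551 Hz.

1551 Hz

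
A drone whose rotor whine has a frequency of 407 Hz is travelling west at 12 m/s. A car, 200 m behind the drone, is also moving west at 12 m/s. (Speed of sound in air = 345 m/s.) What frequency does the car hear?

The car is behind, so the drone is moving away from it while the car is moving toward the drone.
General Doppler shift: f' = f · (v + v_o)/(v + v_s).
f' = 407 × (345 + 12)/(345 + 12) = 407 × 357/357 ≈ 407 Hz.

407 Hz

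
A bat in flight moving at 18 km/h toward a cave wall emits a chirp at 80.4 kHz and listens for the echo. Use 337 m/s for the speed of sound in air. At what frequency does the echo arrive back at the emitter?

18 km/h = 5 m/s.
The cave wall receives the sound from a moving source: f₁ = f₀ · v/(v − v_e) = 80.4 × 337/332 ≈ 81.6 kHz.
On the return leg the bat in flight is a moving observer: f₂ = f₁ · (v + v_e)/v = 81.6 × 342/337 ≈ 82.8 kHz.

82.8 kHz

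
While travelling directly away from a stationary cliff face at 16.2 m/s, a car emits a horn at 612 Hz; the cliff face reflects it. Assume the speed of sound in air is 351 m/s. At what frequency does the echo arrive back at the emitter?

The cliff face receives the sound from a moving source: f₁ = f₀ · v/(v + v_e) = 612 × 351/367.2 ≈ 585 Hz.
On the return leg the car is a moving observer: f₂ = f₁ · (v − v_e)/v = 585 × 334.8/351 ≈ 558 Hz.

558 Hz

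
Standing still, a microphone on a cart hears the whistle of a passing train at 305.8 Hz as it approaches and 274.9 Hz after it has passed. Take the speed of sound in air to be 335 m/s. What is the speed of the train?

f₁/f₂ = (v + v_s)/(v − v_s), so v_s = v · (f₁ − f₂)/(f₁ + f₂).
v_s = 335 × (305.8 − 274.9)/(305.8 + 274.9) = 335 × 30.9/580.7 ≈ 17.8 m/s.

17.8 m/s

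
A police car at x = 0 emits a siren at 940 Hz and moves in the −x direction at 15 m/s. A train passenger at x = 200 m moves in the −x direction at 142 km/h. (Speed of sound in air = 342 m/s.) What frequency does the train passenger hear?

1004 Hz

142 km/h = 39.44 m/s.
The observer lies on the +x side, so the source is heading away from the observer and the observer is heading toward the source.
General Doppler shift: f' = f · (v + v_o)/(v + v_s).
f' = 940 × (342 + 39.44)/(342 + 15) = 940 × 381.44/357 ≈ 1004 Hz.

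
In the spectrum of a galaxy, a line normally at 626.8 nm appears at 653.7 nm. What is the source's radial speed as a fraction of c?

0.042c

λ'/λ₀ = 1.0429 > 1 (redshift), so the source is receding.
λ'/λ₀ = √((1 + β)/(1 − β)) for a receding source ⇒ β = (r² − 1)/(r² + 1) with r = λ'/λ₀.
β = (1.0877 − 1)/(1.0877 + 1) ≈ 0.042.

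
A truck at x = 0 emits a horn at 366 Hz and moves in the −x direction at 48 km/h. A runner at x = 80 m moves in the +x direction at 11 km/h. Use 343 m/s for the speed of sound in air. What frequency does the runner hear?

48 km/h = 13.33 m/s; 11 km/h = 3.056 m/s.
The observer lies on the +x side, so the source is heading away from the observer and the observer is heading away from the source.
General Doppler shift: f' = f · (v − v_o)/(v + v_s).
f' = 366 × (343 − 3.056)/(343 + 13.33) = 366 × 339.94/356.33 ≈ 349 Hz.

349 Hz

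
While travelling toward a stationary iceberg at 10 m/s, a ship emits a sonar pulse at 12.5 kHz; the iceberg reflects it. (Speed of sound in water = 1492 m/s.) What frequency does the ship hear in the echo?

The iceberg receives the sound from a moving source: f₁ = f₀ · v/(v − v_e) = 12.5 × 1492/1482 ≈ 12.58 kHz.
On the return leg the ship is a moving observer: f₂ = f₁ · (v + v_e)/v = 12.58 × 1502/1492 ≈ 12.67 kHz.
Equivalently f₂ = f₀ · (v + v_e)/(v − v_e).

12.67 kHz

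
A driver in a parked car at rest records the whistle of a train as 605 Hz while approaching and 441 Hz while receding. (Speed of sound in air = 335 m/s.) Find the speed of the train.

f₁/f₂ = (v + v_s)/(v − v_s), so v_s = v · (f₁ − f₂)/(f₁ + f₂).
v_s = 335 × (605 − 441)/(605 + 441) = 335 × 164/1046 ≈ 53 m/s.

53 m/s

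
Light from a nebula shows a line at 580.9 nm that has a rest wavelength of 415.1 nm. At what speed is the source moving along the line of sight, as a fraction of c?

λ'/λ₀ = 1.3994 > 1 (redshift), so the source is receding.
λ'/λ₀ = √((1 + β)/(1 − β)) for a receding source ⇒ β = (r² − 1)/(r² + 1) with r = λ'/λ₀.
β = (1.9584 − 1)/(1.9584 + 1) ≈ 0.324.

0.324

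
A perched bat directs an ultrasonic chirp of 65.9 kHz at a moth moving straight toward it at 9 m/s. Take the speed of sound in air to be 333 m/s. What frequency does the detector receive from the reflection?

69.6 kHz

The moth first receives the wave as a moving observer: f₁ = f₀ · (v + u)/v = 65.9 × (333 + 9)/333 ≈ 67.7 kHz.
On reflection it acts as a source moving toward the stationary detector: f₂ = f₁ · v/(v − u) = 67.7 × 333/324 ≈ 69.6 kHz.
Equivalently f₂ = f₀ · (v + u)/(v − u).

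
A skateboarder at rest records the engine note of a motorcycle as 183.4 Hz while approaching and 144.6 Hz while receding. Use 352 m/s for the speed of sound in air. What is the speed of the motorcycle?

f₁/f₂ = (v + v_s)/(v − v_s), so v_s = v · (f₁ − f₂)/(f₁ + f₂).
v_s = 352 × (183.4 − 144.6)/(183.4 + 144.6) = 352 × 38.8/328.0 ≈ 42 m/s.

42 m/s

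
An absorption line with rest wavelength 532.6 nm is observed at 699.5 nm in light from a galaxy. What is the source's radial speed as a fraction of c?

λ'/λ₀ = 1.3134 > 1 (redshift), so the source is receding.
λ'/λ₀ = √((1 + β)/(1 − β)) for a receding source ⇒ β = (r² − 1)/(r² + 1) with r = λ'/λ₀.
β = (1.7249 − 1)/(1.7249 + 1) ≈ 0.266.

0.266c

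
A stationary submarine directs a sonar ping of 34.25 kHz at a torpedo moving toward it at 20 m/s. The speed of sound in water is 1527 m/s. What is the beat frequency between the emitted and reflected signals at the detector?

909 Hz

The torpedo first receives the wave as a moving observer: f₁ = f₀ · (v + u)/v = 34.25 × (1527 + 20)/1527 ≈ 34.699 kHz.
The reflection then acts as a moving source: f₂ = f₁ · v/(v − u) ≈ 35.159 kHz.
Equivalently f₂ = f₀ · (v + u)/(v − u).
Beat frequency (with f₀ = 34250 Hz): |f₂ − f₀| = 2u·f₀/(v − u) = 2 × 20 × 34250/1507 ≈ 909 Hz.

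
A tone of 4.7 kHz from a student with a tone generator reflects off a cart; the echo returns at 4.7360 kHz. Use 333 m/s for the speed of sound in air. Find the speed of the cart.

1.27 m/s

Double Doppler shift off a moving reflector: f₂ = f₀ · (v + u)/(v − u) (u > 0 toward emitter).
Rearranging, u = v · (f₂ − f₀)/(f₂ + f₀) = 333 × 0.0360/9.4360 ≈ 1.27 m/s.
So the cart is moving at 1.27 m/s toward the emitter.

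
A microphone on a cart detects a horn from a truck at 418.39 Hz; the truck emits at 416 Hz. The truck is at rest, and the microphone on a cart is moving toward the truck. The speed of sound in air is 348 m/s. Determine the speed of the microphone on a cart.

f' = f · (v + v_o)/v ⇒ v_o = v · |f'/f − 1|.
v_o = 348 × |418.39/416 − 1| = 348 × 0.005745 ≈ 2.00 m/s.

2.00 m/s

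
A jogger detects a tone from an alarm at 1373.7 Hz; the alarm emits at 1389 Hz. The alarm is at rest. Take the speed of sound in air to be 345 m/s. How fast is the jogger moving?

f' < f, so the jogger is receding.
f' = f · (v − v_o)/v ⇒ v_o = v · |f'/f − 1|.
v_o = 345 × |1373.7/1389 − 1| = 345 × 0.01102 ≈ 3.8 m/s.

3.8 m/s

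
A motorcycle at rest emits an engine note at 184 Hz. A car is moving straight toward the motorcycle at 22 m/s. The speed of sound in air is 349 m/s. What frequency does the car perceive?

Moving observer, stationary source: f' = f · (v + v_o)/v.
f' = 184 × (349 + 22)/349 = 184 × 371/349 ≈ 196 Hz.

196 Hz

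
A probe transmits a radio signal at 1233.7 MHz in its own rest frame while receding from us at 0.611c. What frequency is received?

Relativistic Doppler for frequency: f' = f₀ · √((1 − β)/(1 + β)).
f' = 1233.7 × √(0.3890/1.6110) = 1233.7 × 0.49139 ≈ 606.2 MHz.

606.2 MHz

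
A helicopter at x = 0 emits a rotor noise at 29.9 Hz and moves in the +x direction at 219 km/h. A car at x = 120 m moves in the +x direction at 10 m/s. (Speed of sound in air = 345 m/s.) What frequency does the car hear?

219 km/h = 60.83 m/s.
The observer lies on the +x side, so the source is heading toward the observer and the observer is heading away from the source.
With source approaching and observer receding, f' = f · (v − v_o)/(v − v_s).
f' = 29.9 × (345 − 10)/(345 − 60.83) = 29.9 × 335/284.17 ≈ 35.2 Hz.

35.2 Hz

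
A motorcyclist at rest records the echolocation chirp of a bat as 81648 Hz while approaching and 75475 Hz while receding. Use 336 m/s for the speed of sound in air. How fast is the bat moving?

f₁/f₂ = (v + v_s)/(v − v_s), so v_s = v · (f₁ − f₂)/(f₁ + f₂).
v_s = 336 × (81648 − 75475)/(81648 + 75475) = 336 × 6173/157123 ≈ 13.2 m/s.

13.2 m/s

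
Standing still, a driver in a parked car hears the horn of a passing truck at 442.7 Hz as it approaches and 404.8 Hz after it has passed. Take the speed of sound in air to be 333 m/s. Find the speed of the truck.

f₁/f₂ = (v + v_s)/(v − v_s), so v_s = v · (f₁ − f₂)/(f₁ + f₂).
v_s = 333 × (442.7 − 404.8)/(442.7 + 404.8) = 333 × 37.9/847.5 ≈ 14.9 m/s.

14.9 m/s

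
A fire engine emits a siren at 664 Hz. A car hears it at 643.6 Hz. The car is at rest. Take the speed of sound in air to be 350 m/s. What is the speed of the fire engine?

f' < f, so the fire engine is receding.
f' = f · v/(v + v_s) ⇒ v_s = v · |1 − f/f'|.
v_s = 350 × |1 − 664/643.6| = 350 × 0.0317 ≈ 11.1 m/s.

11.1 m/s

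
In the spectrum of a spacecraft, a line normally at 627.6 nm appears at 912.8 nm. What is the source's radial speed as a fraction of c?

0.358c

λ'/λ₀ = 1.4544 > 1 (redshift), so the source is receding.
λ'/λ₀ = √((1 + β)/(1 − β)) for a receding source ⇒ β = (r² − 1)/(r² + 1) with r = λ'/λ₀.
β = (2.1154 − 1)/(2.1154 + 1) ≈ 0.358.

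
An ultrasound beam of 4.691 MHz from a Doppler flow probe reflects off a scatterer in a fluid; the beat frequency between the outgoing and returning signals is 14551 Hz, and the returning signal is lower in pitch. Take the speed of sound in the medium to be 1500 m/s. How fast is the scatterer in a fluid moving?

2.33 m/s

Double Doppler shift off a moving reflector: f₂ = f₀ · (v + u)/(v − u) (u > 0 toward emitter).
Returning signal is lower, so f₂ = f₀ − Δf = 4691000 − 14551 = 4676449 Hz.
Rearranging, u = v · (f₂ − f₀)/(f₂ + f₀) = 1500 × -14551/9367449 ≈ -2.33 m/s.
So the scatterer in a fluid is moving at 2.33 m/s away from the emitter.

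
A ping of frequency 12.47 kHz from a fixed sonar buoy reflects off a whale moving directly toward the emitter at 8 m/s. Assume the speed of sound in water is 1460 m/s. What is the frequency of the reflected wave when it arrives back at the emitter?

The whale first receives the wave as a moving observer: f₁ = f₀ · (v + u)/v = 12.47 × (1460 + 8)/1460 ≈ 12.54 kHz.
The reflection then acts as a moving source: f₂ = f₁ · v/(v − u) ≈ 12.61 kHz.
Equivalently f₂ = f₀ · (v + u)/(v − u).

12.61 kHz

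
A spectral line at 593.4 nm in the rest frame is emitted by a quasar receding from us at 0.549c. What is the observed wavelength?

1099.7 nm

Relativistic Doppler for wavelength: λ' = λ₀ · √((1 + β)/(1 − β)).
λ' = 593.4 × √(1.5490/0.4510) = 593.4 × 1.85326 ≈ 1099.7 nm.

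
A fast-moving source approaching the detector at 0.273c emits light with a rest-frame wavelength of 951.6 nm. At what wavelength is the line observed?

719.1 nm

Relativistic Doppler for wavelength: λ' = λ₀ · √((1 − β)/(1 + β)).
λ' = 951.6 × √(0.7270/1.2730) = 951.6 × 0.75571 ≈ 719.1 nm.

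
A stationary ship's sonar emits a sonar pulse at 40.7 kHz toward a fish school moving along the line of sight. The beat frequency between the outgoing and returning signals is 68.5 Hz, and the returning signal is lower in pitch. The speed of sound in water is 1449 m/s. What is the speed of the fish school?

1.22 m/s

Double Doppler shift off a moving reflector: f₂ = f₀ · (v + u)/(v − u) (u > 0 toward emitter).
Returning signal is lower, so f₂ = f₀ − Δf = 40700 − 68.5 = 40631.5 Hz.
Rearranging, u = v · (f₂ − f₀)/(f₂ + f₀) = 1449 × -68.5/81331.5 ≈ -1.22 m/s.
So the fish school is moving at 1.22 m/s away from the emitter.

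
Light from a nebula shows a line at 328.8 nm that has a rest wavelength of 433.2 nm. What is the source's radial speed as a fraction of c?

λ'/λ₀ = 0.7590 < 1 (blueshift), so the source is approaching.
λ'/λ₀ = √((1 − β)/(1 + β)) for an approaching source ⇒ β = (1 − r²)/(1 + r²) with r = λ'/λ₀.
β = (1 − 0.5761)/(1 + 0.5761) ≈ 0.269.

0.269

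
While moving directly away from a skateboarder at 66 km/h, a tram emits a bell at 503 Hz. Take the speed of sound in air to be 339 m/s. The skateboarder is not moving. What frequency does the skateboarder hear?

477 Hz

66 km/h = 18.33 m/s.
Only the source moves, away from the listener, so f' = f · v/(v + v_s).
f' = 503 × 339/(339 + 18.33) = 503 × 339/357.3 ≈ 477 Hz.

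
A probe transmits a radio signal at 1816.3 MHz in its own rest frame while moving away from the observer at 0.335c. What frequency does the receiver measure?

1281.9 MHz

Relativistic Doppler for frequency: f' = f₀ · √((1 − β)/(1 + β)).
f' = 1816.3 × √(0.6650/1.3350) = 1816.3 × 0.70578 ≈ 1281.9 MHz.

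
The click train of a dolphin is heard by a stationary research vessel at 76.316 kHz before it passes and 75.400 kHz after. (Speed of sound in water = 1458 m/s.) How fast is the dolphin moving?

8.8 m/s

f₁/f₂ = (v + v_s)/(v − v_s), so v_s = v · (f₁ − f₂)/(f₁ + f₂).
v_s = 1458 × (76.316 − 75.400)/(76.316 + 75.400) = 1458 × 0.916/151.716 ≈ 8.8 m/s.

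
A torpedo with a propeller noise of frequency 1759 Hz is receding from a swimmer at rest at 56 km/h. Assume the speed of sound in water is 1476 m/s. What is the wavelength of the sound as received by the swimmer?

56 km/h = 15.56 m/s.
Only the source moves, away from the listener, so f' = f · v/(v + v_s).
f' = 1759 × 1476/(1476 + 15.56) ≈ 1741 Hz.
λ' = v/f' = 1476/1740.66 ≈ 84.8 cm.

84.8 cm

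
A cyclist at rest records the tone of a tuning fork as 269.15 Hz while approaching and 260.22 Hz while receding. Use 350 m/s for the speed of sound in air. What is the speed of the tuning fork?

f₁/f₂ = (v + v_s)/(v − v_s), so v_s = v · (f₁ − f₂)/(f₁ + f₂).
v_s = 350 × (269.15 − 260.22)/(269.15 + 260.22) = 350 × 8.93/529.37 ≈ 5.9 m/s.

5.9 m/s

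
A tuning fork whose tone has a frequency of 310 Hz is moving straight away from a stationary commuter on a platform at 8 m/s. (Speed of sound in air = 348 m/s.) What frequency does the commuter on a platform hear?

With the source moving away from a stationary observer, f' = f · v/(v + v_s).
f' = 310 × 348/(348 + 8) = 310 × 348/356 ≈ 303 Hz.

303 Hz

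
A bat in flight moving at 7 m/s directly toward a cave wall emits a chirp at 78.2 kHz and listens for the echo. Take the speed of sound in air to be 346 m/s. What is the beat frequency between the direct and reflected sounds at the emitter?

The cave wall receives the sound from a moving source: f₁ = f₀ · v/(v − v_e) = 78.2 × 346/339 ≈ 79.81 kHz.
On the return leg the bat in flight is a moving observer: f₂ = f₁ · (v + v_e)/v = 79.81 × 353/346 ≈ 81.43 kHz.
Beat against the emitted tone (with f₀ = 78200 Hz): |f₂ − f₀| = 2v_e·f₀/(v − v_e) = 2 × 7 × 78200/339 ≈ 3229 Hz.

3229 Hz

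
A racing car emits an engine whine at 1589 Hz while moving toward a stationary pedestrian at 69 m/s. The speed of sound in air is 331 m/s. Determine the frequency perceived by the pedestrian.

2007 Hz

Only the source moves, toward the listener, so f' = f · v/(v − v_s).
f' = 1589 × 331/(331 − 69) = 1589 × 331/262 ≈ 2007 Hz.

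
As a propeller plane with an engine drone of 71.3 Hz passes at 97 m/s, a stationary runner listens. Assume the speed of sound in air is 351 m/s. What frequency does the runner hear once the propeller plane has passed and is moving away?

Receding: f₂ = f · v/(v + v_s) = 71.3 × 351/448 ≈ 56 Hz.

56 Hz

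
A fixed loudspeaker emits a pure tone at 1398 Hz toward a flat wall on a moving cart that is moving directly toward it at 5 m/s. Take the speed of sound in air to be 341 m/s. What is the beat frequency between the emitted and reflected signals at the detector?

The flat wall on a moving cart first receives the wave as a moving observer: f₁ = f₀ · (v + u)/v = 1398 × (341 + 5)/341 ≈ 1418.5 Hz.
On reflection it acts as a source moving toward the stationary detector: f₂ = f₁ · v/(v − u) = 1418.5 × 341/336 ≈ 1439.6 Hz.
Equivalently f₂ = f₀ · (v + u)/(v − u).
Beat frequency: |f₂ − f₀| = 2u·f₀/(v − u) = 2 × 5 × 1398/336 ≈ 41.6 Hz.

41.6 Hz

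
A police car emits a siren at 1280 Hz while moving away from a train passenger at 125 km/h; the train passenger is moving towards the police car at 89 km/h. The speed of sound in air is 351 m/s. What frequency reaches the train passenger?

1247 Hz

125 km/h = 34.72 m/s; 89 km/h = 24.72 m/s.
With source receding and observer approaching, f' = f · (v + v_o)/(v + v_s).
f' = 1280 × (351 + 24.72)/(351 + 34.72) = 1280 × 375.72/385.72 ≈ 1247 Hz.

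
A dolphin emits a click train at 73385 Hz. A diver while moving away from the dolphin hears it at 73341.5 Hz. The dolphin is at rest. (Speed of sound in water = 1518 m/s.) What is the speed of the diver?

f' = f · (v − v_o)/v ⇒ v_o = v · |f'/f − 1|.
v_o = 1518 × |73341.5/73385 − 1| = 1518 × 0.0005928 ≈ 0.90 m/s.

0.90 m/s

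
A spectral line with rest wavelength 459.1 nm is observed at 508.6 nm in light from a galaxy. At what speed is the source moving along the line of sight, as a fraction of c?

λ'/λ₀ = 1.1078 > 1 (redshift), so the source is receding.
λ'/λ₀ = √((1 + β)/(1 − β)) for a receding source ⇒ β = (r² − 1)/(r² + 1) with r = λ'/λ₀.
β = (1.2273 − 1)/(1.2273 + 1) ≈ 0.102.

0.102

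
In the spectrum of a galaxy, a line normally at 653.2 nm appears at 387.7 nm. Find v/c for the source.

0.479c

λ'/λ₀ = 0.5935 < 1 (blueshift), so the source is approaching.
λ'/λ₀ = √((1 − β)/(1 + β)) for an approaching source ⇒ β = (1 − r²)/(1 + r²) with r = λ'/λ₀.
β = (1 − 0.3523)/(1 + 0.3523) ≈ 0.479.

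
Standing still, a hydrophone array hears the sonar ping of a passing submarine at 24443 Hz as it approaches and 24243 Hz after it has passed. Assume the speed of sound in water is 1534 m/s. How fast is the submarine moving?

6.3 m/s

f₁/f₂ = (v + v_s)/(v − v_s), so v_s = v · (f₁ − f₂)/(f₁ + f₂).
v_s = 1534 × (24443 − 24243)/(24443 + 24243) = 1534 × 200/48686 ≈ 6.3 m/s.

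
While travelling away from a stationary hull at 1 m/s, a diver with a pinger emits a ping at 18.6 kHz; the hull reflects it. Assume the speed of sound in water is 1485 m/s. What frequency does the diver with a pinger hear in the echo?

The hull receives the sound from a moving source: f₁ = f₀ · v/(v + v_e) = 18.6 × 1485/1486 ≈ 18.59 kHz.
On the return leg the diver with a pinger is a moving observer: f₂ = f₁ · (v − v_e)/v = 18.59 × 1484/1485 ≈ 18.57 kHz.
Equivalently f₂ = f₀ · (v − v_e)/(v + v_e).

18.57 kHz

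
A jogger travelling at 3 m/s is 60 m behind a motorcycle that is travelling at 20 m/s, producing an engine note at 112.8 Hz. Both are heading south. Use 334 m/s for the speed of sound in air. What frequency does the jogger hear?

The jogger is behind, so the motorcycle is moving away from it while the jogger is moving toward the motorcycle.
Both move, so f' = f · (v + v_o)/(v + v_s).
f' = 112.8 × (334 + 3)/(334 + 20) = 112.8 × 337/354 ≈ 107 Hz.

107 Hz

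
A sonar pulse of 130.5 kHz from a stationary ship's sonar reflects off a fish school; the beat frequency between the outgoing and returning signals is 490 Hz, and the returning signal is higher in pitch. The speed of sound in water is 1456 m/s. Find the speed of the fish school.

2.73 m/s

Double Doppler shift off a moving reflector: f₂ = f₀ · (v + u)/(v − u) (u > 0 toward emitter).
Returning signal is higher, so f₂ = f₀ + Δf = 130500 + 490 = 130990 Hz.
Rearranging, u = v · (f₂ − f₀)/(f₂ + f₀) = 1456 × 490/261490 ≈ 2.73 m/s.
So the fish school is moving at 2.73 m/s toward the emitter.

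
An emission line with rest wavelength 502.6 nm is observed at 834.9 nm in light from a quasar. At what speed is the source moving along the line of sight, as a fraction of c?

0.468

λ'/λ₀ = 1.6612 > 1 (redshift), so the source is receding.
λ'/λ₀ = √((1 + β)/(1 − β)) for a receding source ⇒ β = (r² − 1)/(r² + 1) with r = λ'/λ₀.
β = (2.7595 − 1)/(2.7595 + 1) ≈ 0.468.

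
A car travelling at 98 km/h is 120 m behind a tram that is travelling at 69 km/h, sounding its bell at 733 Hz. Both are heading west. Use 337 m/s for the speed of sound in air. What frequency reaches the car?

69 km/h = 19.17 m/s; 98 km/h = 27.22 m/s.
The car is behind, so the tram is moving away from it while the car is moving toward the tram.
Both move, so f' = f · (v + v_o)/(v + v_s).
f' = 733 × (337 + 27.22)/(337 + 19.17) = 733 × 364.22/356.17 ≈ 750 Hz.

750 Hz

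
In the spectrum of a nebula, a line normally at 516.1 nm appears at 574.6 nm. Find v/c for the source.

0.107c

λ'/λ₀ = 1.1134 > 1 (redshift), so the source is receding.
λ'/λ₀ = √((1 + β)/(1 − β)) for a receding source ⇒ β = (r² − 1)/(r² + 1) with r = λ'/λ₀.
β = (1.2395 − 1)/(1.2395 + 1) ≈ 0.107.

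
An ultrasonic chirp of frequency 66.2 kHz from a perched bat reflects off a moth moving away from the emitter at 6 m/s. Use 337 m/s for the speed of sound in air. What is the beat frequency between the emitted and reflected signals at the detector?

2316 Hz

At the moth (a moving observer), f₁ = f₀ · (v − u)/v = 66.2 × 331/337 ≈ 65.02 kHz.
The reflection then acts as a moving source: f₂ = f₁ · v/(v + u) ≈ 63.88 kHz.
Beat frequency (with f₀ = 66200 Hz): |f₂ − f₀| = 2u·f₀/(v + u) = 2 × 6 × 66200/343 ≈ 2316 Hz.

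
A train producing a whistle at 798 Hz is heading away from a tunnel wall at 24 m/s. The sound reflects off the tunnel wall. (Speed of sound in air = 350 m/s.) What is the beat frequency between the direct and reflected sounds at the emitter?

The tunnel wall receives the sound from a moving source: f₁ = f₀ · v/(v + v_e) = 798 × 350/374 ≈ 746.8 Hz.
On the return leg the train is a moving observer: f₂ = f₁ · (v − v_e)/v = 746.8 × 326/350 ≈ 695.6 Hz.
Equivalently f₂ = f₀ · (v − v_e)/(v + v_e).
Beat against the emitted tone: |f₂ − f₀| = 2v_e·f₀/(v + v_e) = 2 × 24 × 798/374 ≈ 102 Hz.

102 Hz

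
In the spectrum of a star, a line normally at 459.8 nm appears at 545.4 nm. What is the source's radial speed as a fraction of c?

0.169c

λ'/λ₀ = 1.1862 > 1 (redshift), so the source is receding.
λ'/λ₀ = √((1 + β)/(1 − β)) for a receding source ⇒ β = (r² − 1)/(r² + 1) with r = λ'/λ₀.
β = (1.4070 − 1)/(1.4070 + 1) ≈ 0.169.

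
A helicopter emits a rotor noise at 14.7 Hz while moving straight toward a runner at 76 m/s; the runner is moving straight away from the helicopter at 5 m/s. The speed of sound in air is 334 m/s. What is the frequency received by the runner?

18.7 Hz

General Doppler shift: f' = f · (v − v_o)/(v − v_s).
f' = 14.7 × (334 − 5)/(334 − 76) = 14.7 × 329/258 ≈ 18.7 Hz.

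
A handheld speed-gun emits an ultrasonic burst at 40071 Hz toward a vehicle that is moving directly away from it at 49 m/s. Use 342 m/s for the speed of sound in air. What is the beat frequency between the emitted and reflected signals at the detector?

10043 Hz

The vehicle first receives the wave as a moving observer: f₁ = f₀ · (v − u)/v = 40071 × (342 − 49)/342 ≈ 34330 Hz.
On reflection it acts as a source moving away from the stationary detector: f₂ = f₁ · v/(v + u) = 34330 × 342/391 ≈ 30028 Hz.
Beat frequency: |f₂ − f₀| = 2u·f₀/(v + u) = 2 × 49 × 40071/391 ≈ 10043 Hz.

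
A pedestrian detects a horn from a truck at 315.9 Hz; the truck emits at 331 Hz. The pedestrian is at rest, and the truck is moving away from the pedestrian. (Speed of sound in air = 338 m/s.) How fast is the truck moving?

16.2 m/s

f' = f · v/(v + v_s) ⇒ v_s = v · |1 − f/f'|.
v_s = 338 × |1 − 331/315.9| = 338 × 0.0478 ≈ 16.2 m/s.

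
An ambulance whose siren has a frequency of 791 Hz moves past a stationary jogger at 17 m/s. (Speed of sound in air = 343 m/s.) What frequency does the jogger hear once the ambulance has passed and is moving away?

Receding: f₂ = f · v/(v + v_s) = 791 × 343/360 ≈ 754 Hz.

754 Hz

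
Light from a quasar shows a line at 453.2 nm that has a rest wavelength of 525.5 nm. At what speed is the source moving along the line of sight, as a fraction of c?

λ'/λ₀ = 0.8624 < 1 (blueshift), so the source is approaching.
λ'/λ₀ = √((1 − β)/(1 + β)) for an approaching source ⇒ β = (1 − r²)/(1 + r²) with r = λ'/λ₀.
β = (1 − 0.7438)/(1 + 0.7438) ≈ 0.147.

0.147c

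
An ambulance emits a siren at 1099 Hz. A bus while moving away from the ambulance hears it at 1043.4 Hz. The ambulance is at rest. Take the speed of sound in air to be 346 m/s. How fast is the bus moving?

17.5 m/s

f' = f · (v − v_o)/v ⇒ v_o = v · |f'/f − 1|.
v_o = 346 × |1043.4/1099 − 1| = 346 × 0.05059 ≈ 17.5 m/s.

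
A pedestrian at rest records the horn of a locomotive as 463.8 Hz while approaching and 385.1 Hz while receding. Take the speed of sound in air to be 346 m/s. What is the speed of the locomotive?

f₁/f₂ = (v + v_s)/(v − v_s), so v_s = v · (f₁ − f₂)/(f₁ + f₂).
v_s = 346 × (463.8 − 385.1)/(463.8 + 385.1) = 346 × 78.7/848.9 ≈ 32 m/s.

32 m/s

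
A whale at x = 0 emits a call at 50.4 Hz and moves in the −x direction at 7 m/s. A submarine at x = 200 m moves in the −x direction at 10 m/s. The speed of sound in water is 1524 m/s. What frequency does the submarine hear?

50.5 Hz

The observer lies on the +x side, so the source is heading away from the observer and the observer is heading toward the source.
With source receding and observer approaching, f' = f · (v + v_o)/(v + v_s).
f' = 50.4 × (1524 + 10)/(1524 + 7) = 50.4 × 1534/1531 ≈ 50.5 Hz.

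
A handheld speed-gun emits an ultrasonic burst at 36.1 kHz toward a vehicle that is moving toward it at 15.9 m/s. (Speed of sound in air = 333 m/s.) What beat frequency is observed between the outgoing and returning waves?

3620 Hz

The vehicle first receives the wave as a moving observer: f₁ = f₀ · (v + u)/v = 36.1 × (333 + 15.9)/333 ≈ 37.82 kHz.
The reflection then acts as a moving source: f₂ = f₁ · v/(v − u) ≈ 39.72 kHz.
Beat frequency (with f₀ = 36100 Hz): |f₂ − f₀| = 2u·f₀/(v − u) = 2 × 15.9 × 36100/317.1 ≈ 3620 Hz.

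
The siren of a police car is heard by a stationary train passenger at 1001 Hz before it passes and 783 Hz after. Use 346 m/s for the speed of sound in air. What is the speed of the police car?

42 m/s

f₁/f₂ = (v + v_s)/(v − v_s), so v_s = v · (f₁ − f₂)/(f₁ + f₂).
v_s = 346 × (1001 − 783)/(1001 + 783) = 346 × 218/1784 ≈ 42 m/s.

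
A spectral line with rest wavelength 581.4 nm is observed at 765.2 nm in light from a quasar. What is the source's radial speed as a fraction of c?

λ'/λ₀ = 1.3161 > 1 (redshift), so the source is receding.
λ'/λ₀ = √((1 + β)/(1 − β)) for a receding source ⇒ β = (r² − 1)/(r² + 1) with r = λ'/λ₀.
β = (1.7322 − 1)/(1.7322 + 1) ≈ 0.268.

0.268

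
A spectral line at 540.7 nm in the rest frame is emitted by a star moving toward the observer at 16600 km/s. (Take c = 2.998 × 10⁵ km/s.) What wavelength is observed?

511.5 nm

β = v/c = 16600/299800 = 0.0554.
Relativistic Doppler for wavelength: λ' = λ₀ · √((1 − β)/(1 + β)).
λ' = 540.7 × √(0.9446/1.0554) = 540.7 × 0.94608 ≈ 511.5 nm.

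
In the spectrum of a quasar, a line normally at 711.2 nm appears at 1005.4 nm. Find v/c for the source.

0.333

λ'/λ₀ = 1.4137 > 1 (redshift), so the source is receding.
λ'/λ₀ = √((1 + β)/(1 − β)) for a receding source ⇒ β = (r² − 1)/(r² + 1) with r = λ'/λ₀.
β = (1.9985 − 1)/(1.9985 + 1) ≈ 0.333.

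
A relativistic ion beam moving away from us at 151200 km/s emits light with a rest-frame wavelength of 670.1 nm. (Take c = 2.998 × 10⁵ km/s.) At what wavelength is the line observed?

1167.4 nm

β = v/c = 151200/299800 = 0.5043.
Relativistic Doppler for wavelength: λ' = λ₀ · √((1 + β)/(1 − β)).
λ' = 670.1 × √(1.5043/0.4957) = 670.1 × 1.74212 ≈ 1167.4 nm.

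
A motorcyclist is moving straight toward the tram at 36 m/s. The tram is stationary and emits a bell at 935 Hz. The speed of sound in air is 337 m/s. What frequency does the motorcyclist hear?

Moving observer, stationary source: f' = f · (v + v_o)/v.
f' = 935 × (337 + 36)/337 = 935 × 373/337 ≈ 1035 Hz.

1035 Hz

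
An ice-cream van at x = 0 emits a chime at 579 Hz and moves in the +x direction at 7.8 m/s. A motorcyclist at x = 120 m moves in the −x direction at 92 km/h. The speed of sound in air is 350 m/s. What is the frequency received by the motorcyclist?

92 km/h = 25.56 m/s.
The observer lies on the +x side, so the source is heading toward the observer and the observer is heading toward the source.
Both move, so f' = f · (v + v_o)/(v − v_s).
f' = 579 × (350 + 25.56)/(350 − 7.8) = 579 × 375.56/342.2 ≈ 635 Hz.

635 Hz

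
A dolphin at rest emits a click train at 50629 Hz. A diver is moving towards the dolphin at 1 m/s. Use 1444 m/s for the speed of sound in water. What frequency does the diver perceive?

Moving observer, stationary source: f' = f · (v + v_o)/v.
f' = 50629 × (1444 + 1)/1444 = 50629 × 1445/1444 ≈ 50664 Hz.

50664 Hz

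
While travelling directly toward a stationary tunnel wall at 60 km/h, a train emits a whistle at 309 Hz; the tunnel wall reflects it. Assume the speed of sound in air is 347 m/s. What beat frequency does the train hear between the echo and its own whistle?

60 km/h = 16.67 m/s.
The tunnel wall receives the sound from a moving source: f₁ = f₀ · v/(v − v_e) = 309 × 347/330.33 ≈ 324.6 Hz.
On the return leg the train is a moving observer: f₂ = f₁ · (v + v_e)/v = 324.6 × 363.67/347 ≈ 340.2 Hz.
Beat against the emitted tone: |f₂ − f₀| = 2v_e·f₀/(v − v_e) = 2 × 16.67 × 309/330.33 ≈ 31.2 Hz.

31.2 Hz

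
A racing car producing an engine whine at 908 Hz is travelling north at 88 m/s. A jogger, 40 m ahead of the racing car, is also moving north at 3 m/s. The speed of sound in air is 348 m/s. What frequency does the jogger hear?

1205 Hz

The jogger is ahead, so the racing car is moving toward it while the jogger is moving away from the racing car.
Both move, so f' = f · (v − v_o)/(v − v_s).
f' = 908 × (348 − 3)/(348 − 88) = 908 × 345/260 ≈ 1205 Hz.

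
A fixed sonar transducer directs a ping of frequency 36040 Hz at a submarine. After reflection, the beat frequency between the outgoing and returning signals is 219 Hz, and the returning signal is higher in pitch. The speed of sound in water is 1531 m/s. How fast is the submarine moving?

4.6 m/s

Double Doppler shift off a moving reflector: f₂ = f₀ · (v + u)/(v − u) (u > 0 toward emitter).
Returning signal is higher, so f₂ = f₀ + Δf = 36040 + 219 = 36259 Hz.
Rearranging, u = v · (f₂ − f₀)/(f₂ + f₀) = 1531 × 219/72299 ≈ 4.6 m/s.
So the submarine is moving at 4.6 m/s toward the emitter.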